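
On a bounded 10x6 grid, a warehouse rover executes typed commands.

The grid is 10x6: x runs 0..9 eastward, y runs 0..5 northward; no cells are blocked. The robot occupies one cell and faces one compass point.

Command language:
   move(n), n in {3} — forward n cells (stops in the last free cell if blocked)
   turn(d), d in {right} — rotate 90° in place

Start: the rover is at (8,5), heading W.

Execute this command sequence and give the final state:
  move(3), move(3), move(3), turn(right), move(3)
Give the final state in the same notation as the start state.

at (0,5), heading N

start: at (8,5), heading W
[1] after move(3): at (5,5), heading W
[2] after move(3): at (2,5), heading W
[3] after move(3): at (0,5), heading W
[4] after turn(right): at (0,5), heading N
[5] after move(3): at (0,5), heading N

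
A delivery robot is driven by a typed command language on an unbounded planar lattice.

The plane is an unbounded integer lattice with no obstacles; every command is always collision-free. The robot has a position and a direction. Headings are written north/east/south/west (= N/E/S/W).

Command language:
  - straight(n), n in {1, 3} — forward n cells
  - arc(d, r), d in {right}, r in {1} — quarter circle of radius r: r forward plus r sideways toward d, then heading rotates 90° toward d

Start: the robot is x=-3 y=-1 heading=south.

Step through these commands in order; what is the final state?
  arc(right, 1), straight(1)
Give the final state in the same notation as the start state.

x=-5 y=-2 heading=west

start: x=-3 y=-1 heading=south
[1] after arc(right, 1): x=-4 y=-2 heading=west
[2] after straight(1): x=-5 y=-2 heading=west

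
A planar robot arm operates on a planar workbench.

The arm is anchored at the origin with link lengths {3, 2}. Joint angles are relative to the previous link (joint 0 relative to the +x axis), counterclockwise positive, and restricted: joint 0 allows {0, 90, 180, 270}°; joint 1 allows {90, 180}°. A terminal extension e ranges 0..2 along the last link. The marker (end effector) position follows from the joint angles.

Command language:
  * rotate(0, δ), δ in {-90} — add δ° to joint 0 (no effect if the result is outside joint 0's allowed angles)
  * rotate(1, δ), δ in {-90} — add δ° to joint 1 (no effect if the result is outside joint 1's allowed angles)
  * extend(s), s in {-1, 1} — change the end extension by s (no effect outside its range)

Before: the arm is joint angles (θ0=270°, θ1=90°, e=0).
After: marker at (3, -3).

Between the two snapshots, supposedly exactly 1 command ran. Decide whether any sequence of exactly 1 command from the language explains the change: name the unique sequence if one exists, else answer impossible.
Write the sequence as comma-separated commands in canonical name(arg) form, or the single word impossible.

begin: joint angles (θ0=270°, θ1=90°, e=0)
step 1 (extend(1)): joint angles (θ0=270°, θ1=90°, e=1)
uniquely the one of 4 1-step routes that fits.

extend(1)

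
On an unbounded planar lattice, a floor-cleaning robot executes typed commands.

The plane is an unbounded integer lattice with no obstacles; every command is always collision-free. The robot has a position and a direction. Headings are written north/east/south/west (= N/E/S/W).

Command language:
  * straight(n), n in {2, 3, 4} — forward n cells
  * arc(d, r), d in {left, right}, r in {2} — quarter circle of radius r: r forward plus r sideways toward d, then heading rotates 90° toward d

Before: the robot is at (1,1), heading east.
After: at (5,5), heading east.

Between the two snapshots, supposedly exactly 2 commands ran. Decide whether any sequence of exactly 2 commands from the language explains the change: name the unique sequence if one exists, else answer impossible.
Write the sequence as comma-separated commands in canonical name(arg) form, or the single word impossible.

arc(left, 2), arc(right, 2)

key: order matters: swapping arc(left, 2) and arc(right, 2) lands elsewhere
initial: at (1,1), heading east
step 1 (arc(left, 2)): at (3,3), heading north
step 2 (arc(right, 2)): at (5,5), heading east
no other 2-command option fits: unique.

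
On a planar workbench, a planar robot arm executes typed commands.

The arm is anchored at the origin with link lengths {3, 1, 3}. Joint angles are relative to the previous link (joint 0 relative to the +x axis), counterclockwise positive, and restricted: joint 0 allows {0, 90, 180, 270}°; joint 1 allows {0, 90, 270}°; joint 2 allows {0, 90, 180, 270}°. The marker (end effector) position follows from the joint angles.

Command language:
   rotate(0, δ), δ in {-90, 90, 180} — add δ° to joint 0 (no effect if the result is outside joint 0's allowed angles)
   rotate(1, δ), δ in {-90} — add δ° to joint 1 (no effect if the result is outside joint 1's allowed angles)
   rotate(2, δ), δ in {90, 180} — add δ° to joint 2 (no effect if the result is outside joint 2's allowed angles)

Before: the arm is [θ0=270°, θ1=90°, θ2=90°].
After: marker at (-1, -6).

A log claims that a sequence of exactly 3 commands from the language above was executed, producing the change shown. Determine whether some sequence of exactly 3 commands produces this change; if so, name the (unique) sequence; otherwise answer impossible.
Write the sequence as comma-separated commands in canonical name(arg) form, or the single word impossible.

rotate(1, -90), rotate(1, -90), rotate(1, -90)

t0: [θ0=270°, θ1=90°, θ2=90°]
[1] after rotate(1, -90): [θ0=270°, θ1=0°, θ2=90°]
[2] after rotate(1, -90): [θ0=270°, θ1=270°, θ2=90°]
[3] after rotate(1, -90): [θ0=270°, θ1=270°, θ2=90°]
uniquely the one of 216 3-step routes that fits.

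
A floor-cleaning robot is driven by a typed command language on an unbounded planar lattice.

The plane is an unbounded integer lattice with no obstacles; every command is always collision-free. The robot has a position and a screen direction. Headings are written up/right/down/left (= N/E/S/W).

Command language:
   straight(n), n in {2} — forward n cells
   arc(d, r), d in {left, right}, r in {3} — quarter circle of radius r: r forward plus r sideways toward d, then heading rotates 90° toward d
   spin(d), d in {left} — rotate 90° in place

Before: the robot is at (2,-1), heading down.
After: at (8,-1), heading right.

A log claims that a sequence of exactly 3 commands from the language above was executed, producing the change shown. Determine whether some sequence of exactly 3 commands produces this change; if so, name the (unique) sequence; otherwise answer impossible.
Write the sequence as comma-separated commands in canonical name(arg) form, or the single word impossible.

arc(left, 3), spin(left), arc(right, 3)

key: order matters: swapping arc(left, 3) and arc(right, 3) lands elsewhere
initial: at (2,-1), heading down
step 1 (arc(left, 3)): at (5,-4), heading right
step 2 (spin(left)): at (5,-4), heading up
step 3 (arc(right, 3)): at (8,-1), heading right
uniquely the one of 64 3-step routes that fits.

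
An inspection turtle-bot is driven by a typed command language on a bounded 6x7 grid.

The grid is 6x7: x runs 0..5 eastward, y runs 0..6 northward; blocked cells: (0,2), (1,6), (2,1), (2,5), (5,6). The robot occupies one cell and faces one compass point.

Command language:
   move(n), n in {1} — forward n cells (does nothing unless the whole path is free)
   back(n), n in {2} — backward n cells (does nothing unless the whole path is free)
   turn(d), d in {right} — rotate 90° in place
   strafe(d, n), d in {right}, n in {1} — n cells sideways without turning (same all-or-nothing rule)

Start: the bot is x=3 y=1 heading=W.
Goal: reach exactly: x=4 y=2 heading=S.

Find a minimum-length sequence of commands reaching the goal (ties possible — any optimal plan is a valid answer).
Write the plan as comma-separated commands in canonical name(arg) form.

from: x=3 y=1 heading=W
[1] after turn(right): x=3 y=1 heading=N
[2] after strafe(right, 1): x=4 y=1 heading=N
[3] after move(1): x=4 y=2 heading=N
[4] after turn(right): x=4 y=2 heading=E
[5] after turn(right): x=4 y=2 heading=S
no 4-step plan works, so 5 is optimal.

turn(right), strafe(right, 1), move(1), turn(right), turn(right)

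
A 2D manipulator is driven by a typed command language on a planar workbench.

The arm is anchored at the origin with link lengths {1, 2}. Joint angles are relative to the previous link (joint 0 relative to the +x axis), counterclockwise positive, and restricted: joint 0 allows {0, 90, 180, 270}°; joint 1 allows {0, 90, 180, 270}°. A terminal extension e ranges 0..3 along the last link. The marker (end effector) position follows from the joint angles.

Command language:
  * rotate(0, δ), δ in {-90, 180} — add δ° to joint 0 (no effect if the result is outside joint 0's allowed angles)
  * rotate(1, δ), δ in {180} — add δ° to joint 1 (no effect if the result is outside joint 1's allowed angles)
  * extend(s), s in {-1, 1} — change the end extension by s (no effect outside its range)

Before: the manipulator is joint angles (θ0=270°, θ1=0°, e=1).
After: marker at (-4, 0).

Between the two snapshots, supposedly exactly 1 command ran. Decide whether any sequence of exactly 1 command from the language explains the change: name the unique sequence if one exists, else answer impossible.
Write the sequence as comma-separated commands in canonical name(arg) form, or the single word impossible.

start: joint angles (θ0=270°, θ1=0°, e=1)
1. rotate(0, -90) → joint angles (θ0=180°, θ1=0°, e=1)
all 5 alternatives checked — unique.

rotate(0, -90)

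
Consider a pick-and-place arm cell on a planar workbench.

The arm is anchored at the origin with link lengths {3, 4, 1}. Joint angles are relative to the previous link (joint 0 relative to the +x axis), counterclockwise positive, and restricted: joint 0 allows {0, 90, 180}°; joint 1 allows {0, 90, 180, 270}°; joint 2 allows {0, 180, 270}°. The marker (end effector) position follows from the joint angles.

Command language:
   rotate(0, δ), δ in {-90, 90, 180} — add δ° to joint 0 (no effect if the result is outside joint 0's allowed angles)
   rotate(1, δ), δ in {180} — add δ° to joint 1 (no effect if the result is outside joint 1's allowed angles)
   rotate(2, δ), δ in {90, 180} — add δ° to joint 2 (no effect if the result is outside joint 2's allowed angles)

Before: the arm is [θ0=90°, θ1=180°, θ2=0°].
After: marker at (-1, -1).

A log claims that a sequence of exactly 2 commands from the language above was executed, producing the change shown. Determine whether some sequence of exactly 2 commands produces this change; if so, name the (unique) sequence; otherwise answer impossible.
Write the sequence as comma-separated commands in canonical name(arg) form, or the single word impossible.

rotate(2, 180), rotate(2, 90)

key: order matters: swapping rotate(2, 180) and rotate(2, 90) lands elsewhere
initial: [θ0=90°, θ1=180°, θ2=0°]
step 1 (rotate(2, 180)): [θ0=90°, θ1=180°, θ2=180°]
step 2 (rotate(2, 90)): [θ0=90°, θ1=180°, θ2=270°]
no rival 2-sequence matches.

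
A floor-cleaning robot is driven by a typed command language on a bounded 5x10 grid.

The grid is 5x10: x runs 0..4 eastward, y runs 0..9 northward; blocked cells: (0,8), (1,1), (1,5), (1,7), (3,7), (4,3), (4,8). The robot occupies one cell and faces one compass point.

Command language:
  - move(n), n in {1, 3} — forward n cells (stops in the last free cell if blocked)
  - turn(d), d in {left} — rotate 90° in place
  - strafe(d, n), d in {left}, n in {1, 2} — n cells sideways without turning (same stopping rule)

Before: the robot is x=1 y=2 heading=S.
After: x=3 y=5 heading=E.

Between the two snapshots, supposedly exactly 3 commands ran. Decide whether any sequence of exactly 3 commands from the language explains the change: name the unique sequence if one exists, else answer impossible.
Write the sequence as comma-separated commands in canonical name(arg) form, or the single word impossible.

no 3-step route produces this change.

impossible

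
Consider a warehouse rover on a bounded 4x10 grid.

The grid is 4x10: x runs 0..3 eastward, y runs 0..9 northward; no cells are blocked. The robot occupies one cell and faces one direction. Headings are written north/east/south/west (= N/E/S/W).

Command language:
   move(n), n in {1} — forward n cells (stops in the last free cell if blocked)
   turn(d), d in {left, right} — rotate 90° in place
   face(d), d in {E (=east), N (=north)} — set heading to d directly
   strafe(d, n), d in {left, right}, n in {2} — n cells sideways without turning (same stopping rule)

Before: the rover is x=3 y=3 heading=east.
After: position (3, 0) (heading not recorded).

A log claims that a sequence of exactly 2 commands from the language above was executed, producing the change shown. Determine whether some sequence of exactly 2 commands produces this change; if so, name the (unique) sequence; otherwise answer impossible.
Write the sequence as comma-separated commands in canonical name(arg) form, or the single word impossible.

strafe(right, 2), strafe(right, 2)

key: the second strafe(right, 2) runs into the grid edge before its full distance
start: x=3 y=3 heading=east
[1] after strafe(right, 2): x=3 y=1 heading=east
[2] after strafe(right, 2): x=3 y=0 heading=east
no other 2-command option fits: unique.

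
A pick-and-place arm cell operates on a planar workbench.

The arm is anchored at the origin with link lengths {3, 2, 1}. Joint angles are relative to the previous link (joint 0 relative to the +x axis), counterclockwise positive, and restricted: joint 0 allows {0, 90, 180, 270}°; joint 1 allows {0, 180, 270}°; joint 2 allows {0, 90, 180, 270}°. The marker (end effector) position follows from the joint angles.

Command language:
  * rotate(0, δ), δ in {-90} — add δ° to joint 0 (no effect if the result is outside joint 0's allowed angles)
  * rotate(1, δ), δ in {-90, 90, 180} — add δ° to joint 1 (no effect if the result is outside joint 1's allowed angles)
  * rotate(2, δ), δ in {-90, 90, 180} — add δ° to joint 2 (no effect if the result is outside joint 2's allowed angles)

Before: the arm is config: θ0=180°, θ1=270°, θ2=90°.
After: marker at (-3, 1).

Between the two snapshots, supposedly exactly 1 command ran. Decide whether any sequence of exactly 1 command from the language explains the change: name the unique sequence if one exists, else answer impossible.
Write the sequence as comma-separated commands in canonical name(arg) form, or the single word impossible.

from: config: θ0=180°, θ1=270°, θ2=90°
t=1 rotate(2, 90) ⇒ config: θ0=180°, θ1=270°, θ2=180°
no other 1-command option fits: unique.

rotate(2, 90)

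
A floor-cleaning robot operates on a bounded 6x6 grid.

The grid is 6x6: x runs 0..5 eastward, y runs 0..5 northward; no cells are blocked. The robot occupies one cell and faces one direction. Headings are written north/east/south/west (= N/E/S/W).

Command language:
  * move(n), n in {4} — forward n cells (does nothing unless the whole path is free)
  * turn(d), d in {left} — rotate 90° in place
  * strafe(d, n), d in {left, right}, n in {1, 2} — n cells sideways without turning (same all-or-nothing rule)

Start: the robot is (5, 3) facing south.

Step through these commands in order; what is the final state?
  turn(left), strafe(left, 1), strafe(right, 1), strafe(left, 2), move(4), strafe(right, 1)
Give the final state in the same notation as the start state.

initial: (5, 3) facing south
1. turn(left) → (5, 3) facing east
2. strafe(left, 1) → (5, 4) facing east
3. strafe(right, 1) → (5, 3) facing east
4. strafe(left, 2) → (5, 5) facing east
5. move(4) → (5, 5) facing east
6. strafe(right, 1) → (5, 4) facing east

(5, 4) facing east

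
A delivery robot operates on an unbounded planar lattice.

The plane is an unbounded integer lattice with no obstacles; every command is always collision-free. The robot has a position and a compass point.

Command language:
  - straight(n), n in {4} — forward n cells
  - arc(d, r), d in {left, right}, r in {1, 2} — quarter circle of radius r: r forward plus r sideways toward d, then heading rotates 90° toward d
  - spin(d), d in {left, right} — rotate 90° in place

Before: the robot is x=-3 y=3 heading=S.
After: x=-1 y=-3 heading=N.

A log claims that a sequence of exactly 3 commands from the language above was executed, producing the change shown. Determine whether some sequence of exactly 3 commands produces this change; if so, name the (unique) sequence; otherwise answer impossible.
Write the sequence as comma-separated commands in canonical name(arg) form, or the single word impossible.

key: running spin(left) before straight(4) would end elsewhere — order is forced
t0: x=-3 y=3 heading=S
1. straight(4) → x=-3 y=-1 heading=S
2. arc(left, 2) → x=-1 y=-3 heading=E
3. spin(left) → x=-1 y=-3 heading=N
uniquely the one of 343 3-step routes that fits.

straight(4), arc(left, 2), spin(left)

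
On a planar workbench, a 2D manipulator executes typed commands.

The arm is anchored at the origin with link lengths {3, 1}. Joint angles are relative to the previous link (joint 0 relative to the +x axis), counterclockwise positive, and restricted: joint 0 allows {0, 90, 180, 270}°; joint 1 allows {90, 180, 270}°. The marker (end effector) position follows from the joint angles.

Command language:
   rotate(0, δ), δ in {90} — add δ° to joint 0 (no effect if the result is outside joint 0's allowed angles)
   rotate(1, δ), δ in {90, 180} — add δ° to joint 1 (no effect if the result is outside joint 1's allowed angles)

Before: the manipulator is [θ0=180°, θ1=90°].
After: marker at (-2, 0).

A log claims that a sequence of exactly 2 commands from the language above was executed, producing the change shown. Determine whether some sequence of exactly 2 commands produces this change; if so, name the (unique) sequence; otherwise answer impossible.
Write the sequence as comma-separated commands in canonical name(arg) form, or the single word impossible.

key: order matters: swapping rotate(1, 90) and rotate(1, 180) lands elsewhere
start: [θ0=180°, θ1=90°]
[1] after rotate(1, 90): [θ0=180°, θ1=180°]
[2] after rotate(1, 180): [θ0=180°, θ1=180°]
no other 2-command option fits: unique.

rotate(1, 90), rotate(1, 180)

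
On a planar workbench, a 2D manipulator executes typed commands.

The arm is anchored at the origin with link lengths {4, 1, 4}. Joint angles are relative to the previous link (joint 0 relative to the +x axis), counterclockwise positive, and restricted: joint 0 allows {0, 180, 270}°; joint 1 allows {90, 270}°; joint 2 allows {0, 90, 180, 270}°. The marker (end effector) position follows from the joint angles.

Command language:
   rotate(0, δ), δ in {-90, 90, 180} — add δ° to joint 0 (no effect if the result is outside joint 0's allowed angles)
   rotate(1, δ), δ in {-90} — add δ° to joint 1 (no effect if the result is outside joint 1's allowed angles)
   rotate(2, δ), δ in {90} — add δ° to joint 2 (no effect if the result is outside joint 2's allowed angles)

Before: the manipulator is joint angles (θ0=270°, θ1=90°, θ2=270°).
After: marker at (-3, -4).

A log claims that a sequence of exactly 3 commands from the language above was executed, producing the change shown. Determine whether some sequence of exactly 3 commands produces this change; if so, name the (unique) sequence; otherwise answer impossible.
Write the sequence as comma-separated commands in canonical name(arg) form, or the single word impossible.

rotate(2, 90), rotate(2, 90), rotate(2, 90)

begin: joint angles (θ0=270°, θ1=90°, θ2=270°)
step 1 (rotate(2, 90)): joint angles (θ0=270°, θ1=90°, θ2=0°)
step 2 (rotate(2, 90)): joint angles (θ0=270°, θ1=90°, θ2=90°)
step 3 (rotate(2, 90)): joint angles (θ0=270°, θ1=90°, θ2=180°)
uniquely the one of 125 3-step routes that fits.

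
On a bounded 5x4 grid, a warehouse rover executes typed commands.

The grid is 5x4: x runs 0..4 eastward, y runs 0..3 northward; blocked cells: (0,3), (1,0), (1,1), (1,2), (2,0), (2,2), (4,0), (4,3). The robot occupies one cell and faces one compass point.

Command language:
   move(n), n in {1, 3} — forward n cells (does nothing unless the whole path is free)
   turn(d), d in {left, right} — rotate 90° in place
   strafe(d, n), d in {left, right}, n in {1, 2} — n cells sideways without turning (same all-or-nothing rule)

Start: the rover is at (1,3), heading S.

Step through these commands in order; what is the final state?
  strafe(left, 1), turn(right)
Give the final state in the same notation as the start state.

at (2,3), heading W

from: at (1,3), heading S
step 1 (strafe(left, 1)): at (2,3), heading S
step 2 (turn(right)): at (2,3), heading W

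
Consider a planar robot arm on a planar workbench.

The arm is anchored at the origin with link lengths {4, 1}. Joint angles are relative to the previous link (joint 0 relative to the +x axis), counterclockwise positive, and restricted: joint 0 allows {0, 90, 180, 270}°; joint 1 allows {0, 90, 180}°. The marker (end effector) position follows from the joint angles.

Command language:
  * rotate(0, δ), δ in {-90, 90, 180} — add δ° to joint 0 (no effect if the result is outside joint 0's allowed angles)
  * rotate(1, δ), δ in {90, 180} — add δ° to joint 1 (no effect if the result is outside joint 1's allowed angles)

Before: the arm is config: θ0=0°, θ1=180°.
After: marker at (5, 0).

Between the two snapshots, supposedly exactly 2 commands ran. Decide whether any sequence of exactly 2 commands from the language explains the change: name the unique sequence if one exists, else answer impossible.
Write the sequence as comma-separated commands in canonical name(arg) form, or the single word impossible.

key: order matters: swapping rotate(1, 90) and rotate(1, 180) lands elsewhere
from: config: θ0=0°, θ1=180°
t=1 rotate(1, 90) ⇒ config: θ0=0°, θ1=180°
t=2 rotate(1, 180) ⇒ config: θ0=0°, θ1=0°
no other 2-command option fits: unique.

rotate(1, 90), rotate(1, 180)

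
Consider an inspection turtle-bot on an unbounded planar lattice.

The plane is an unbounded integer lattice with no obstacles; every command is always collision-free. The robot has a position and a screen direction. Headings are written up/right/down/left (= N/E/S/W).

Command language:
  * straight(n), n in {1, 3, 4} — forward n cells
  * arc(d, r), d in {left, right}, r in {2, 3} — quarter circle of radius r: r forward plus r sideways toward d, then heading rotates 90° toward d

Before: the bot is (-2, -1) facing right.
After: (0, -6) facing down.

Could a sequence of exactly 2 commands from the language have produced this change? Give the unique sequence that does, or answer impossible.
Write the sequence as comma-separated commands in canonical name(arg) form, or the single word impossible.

key: position moved to (0,-6) AND the heading swung to S — translation plus rotation needed
initial: (-2, -1) facing right
1. arc(right, 2) → (0, -3) facing down
2. straight(3) → (0, -6) facing down
uniquely the one of 49 2-step routes that fits.

arc(right, 2), straight(3)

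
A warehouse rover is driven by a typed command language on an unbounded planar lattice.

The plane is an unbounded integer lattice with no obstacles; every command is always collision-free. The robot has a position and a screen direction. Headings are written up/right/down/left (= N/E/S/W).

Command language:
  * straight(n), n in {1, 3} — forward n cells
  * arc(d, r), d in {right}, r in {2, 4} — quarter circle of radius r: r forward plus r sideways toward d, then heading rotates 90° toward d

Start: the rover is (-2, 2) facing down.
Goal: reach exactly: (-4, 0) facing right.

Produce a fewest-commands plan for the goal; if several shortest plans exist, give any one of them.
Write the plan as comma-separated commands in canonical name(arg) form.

straight(3), straight(1), arc(right, 4), arc(right, 2), arc(right, 4)

start: (-2, 2) facing down
t=1 straight(3) ⇒ (-2, -1) facing down
t=2 straight(1) ⇒ (-2, -2) facing down
t=3 arc(right, 4) ⇒ (-6, -6) facing left
t=4 arc(right, 2) ⇒ (-8, -4) facing up
t=5 arc(right, 4) ⇒ (-4, 0) facing right
nothing shorter than 5 reaches the goal.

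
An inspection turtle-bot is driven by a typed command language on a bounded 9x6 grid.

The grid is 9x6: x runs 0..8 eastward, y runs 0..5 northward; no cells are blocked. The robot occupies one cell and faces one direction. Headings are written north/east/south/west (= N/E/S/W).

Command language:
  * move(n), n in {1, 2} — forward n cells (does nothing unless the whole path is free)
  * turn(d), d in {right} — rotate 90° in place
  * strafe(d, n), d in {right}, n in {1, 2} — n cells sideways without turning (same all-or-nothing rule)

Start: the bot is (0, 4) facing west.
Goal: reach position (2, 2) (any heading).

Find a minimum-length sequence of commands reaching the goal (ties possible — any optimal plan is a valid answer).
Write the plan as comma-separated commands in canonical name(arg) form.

initial: (0, 4) facing west
step 1 (turn(right)): (0, 4) facing north
step 2 (strafe(right, 2)): (2, 4) facing north
step 3 (turn(right)): (2, 4) facing east
step 4 (strafe(right, 2)): (2, 2) facing east
minimal: 4 command(s), checked below 4.

turn(right), strafe(right, 2), turn(right), strafe(right, 2)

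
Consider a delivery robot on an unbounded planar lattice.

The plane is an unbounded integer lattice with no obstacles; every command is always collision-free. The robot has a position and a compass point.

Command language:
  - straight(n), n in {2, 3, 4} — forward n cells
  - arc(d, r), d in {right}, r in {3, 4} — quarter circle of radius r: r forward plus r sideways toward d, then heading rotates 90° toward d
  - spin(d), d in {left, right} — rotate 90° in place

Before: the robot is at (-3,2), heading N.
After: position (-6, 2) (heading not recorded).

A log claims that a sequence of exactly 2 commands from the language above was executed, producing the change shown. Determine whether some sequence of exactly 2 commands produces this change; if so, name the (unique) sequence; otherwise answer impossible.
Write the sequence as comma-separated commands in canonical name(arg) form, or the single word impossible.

key: order matters: swapping spin(left) and straight(3) lands elsewhere
begin: at (-3,2), heading N
1. spin(left) → at (-3,2), heading W
2. straight(3) → at (-6,2), heading W
no other 2-command option fits: unique.

spin(left), straight(3)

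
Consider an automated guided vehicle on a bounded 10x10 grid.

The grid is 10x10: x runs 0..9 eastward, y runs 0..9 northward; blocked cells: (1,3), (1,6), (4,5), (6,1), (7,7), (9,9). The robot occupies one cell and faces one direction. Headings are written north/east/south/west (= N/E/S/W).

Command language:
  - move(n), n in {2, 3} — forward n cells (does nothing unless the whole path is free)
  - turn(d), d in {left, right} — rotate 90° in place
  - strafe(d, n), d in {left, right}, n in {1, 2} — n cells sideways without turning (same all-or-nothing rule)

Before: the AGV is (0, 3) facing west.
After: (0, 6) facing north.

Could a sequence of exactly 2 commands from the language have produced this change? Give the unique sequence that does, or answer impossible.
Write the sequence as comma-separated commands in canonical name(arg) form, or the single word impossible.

turn(right), move(3)

key: cell and facing (now N) both changed — the 2 commands mix motion and turning
initial: (0, 3) facing west
[1] after turn(right): (0, 3) facing north
[2] after move(3): (0, 6) facing north
no other 2-command option fits: unique.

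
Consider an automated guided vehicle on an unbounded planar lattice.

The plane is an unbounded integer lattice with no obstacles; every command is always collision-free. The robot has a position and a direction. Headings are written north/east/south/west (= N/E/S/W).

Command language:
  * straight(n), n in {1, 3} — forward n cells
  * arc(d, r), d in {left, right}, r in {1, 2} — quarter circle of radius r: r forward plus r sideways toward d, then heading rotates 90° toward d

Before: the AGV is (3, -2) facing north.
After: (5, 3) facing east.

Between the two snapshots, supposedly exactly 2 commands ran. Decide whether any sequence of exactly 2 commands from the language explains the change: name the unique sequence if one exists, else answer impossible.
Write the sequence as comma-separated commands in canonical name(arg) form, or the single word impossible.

straight(3), arc(right, 2)

key: running arc(right, 2) before straight(3) would end elsewhere — order is forced
begin: (3, -2) facing north
step 1 (straight(3)): (3, 1) facing north
step 2 (arc(right, 2)): (5, 3) facing east
all 36 alternatives checked — unique.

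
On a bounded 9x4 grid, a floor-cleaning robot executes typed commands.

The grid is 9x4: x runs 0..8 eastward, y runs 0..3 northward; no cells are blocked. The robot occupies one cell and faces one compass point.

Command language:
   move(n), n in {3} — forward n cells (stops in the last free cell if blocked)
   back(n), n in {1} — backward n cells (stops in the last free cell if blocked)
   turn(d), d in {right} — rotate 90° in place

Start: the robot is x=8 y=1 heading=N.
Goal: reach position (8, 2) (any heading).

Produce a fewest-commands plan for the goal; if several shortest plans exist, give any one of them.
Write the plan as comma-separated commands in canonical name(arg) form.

move(3), back(1)

from: x=8 y=1 heading=N
[1] after move(3): x=8 y=3 heading=N
[2] after back(1): x=8 y=2 heading=N
shorter routes all fall short; 2 is best.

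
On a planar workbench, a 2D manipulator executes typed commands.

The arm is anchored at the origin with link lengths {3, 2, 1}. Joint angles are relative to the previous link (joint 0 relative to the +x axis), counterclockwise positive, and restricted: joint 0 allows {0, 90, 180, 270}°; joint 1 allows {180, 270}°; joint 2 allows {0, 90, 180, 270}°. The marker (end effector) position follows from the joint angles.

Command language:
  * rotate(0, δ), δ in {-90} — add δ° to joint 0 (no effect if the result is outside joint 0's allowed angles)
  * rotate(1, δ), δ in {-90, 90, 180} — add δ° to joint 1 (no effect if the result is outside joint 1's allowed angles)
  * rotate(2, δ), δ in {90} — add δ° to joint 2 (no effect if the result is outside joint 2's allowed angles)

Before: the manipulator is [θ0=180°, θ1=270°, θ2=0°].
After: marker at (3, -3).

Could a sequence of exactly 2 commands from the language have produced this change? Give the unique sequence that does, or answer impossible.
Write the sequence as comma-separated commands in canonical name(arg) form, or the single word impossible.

rotate(0, -90), rotate(0, -90)

t0: [θ0=180°, θ1=270°, θ2=0°]
step 1 (rotate(0, -90)): [θ0=90°, θ1=270°, θ2=0°]
step 2 (rotate(0, -90)): [θ0=0°, θ1=270°, θ2=0°]
no rival 2-sequence matches.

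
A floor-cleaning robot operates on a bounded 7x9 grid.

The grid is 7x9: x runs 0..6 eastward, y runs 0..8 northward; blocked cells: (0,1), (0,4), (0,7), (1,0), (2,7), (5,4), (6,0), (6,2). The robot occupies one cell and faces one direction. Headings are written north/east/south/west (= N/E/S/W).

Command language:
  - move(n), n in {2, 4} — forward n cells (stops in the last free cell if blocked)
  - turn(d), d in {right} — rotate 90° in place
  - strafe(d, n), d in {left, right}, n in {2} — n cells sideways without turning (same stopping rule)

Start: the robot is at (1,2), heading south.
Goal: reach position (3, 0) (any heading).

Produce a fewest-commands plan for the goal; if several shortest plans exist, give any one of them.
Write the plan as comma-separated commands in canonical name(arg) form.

strafe(left, 2), move(2)

initial: at (1,2), heading south
t=1 strafe(left, 2) ⇒ at (3,2), heading south
t=2 move(2) ⇒ at (3,0), heading south
shorter routes all fall short; 2 is best.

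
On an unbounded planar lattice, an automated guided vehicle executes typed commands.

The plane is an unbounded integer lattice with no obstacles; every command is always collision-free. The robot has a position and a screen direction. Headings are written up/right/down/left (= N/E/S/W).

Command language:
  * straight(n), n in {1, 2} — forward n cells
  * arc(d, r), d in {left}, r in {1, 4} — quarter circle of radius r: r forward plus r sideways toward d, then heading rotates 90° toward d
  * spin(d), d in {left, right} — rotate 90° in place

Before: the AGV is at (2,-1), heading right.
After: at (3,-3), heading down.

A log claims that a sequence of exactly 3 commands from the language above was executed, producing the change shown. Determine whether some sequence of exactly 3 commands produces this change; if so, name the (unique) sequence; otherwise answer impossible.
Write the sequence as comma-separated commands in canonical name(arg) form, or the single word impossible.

key: position moved to (3,-3) AND the heading swung to S — translation plus rotation needed
initial: at (2,-1), heading right
step 1 (straight(1)): at (3,-1), heading right
step 2 (spin(right)): at (3,-1), heading down
step 3 (straight(2)): at (3,-3), heading down
all 216 alternatives checked — unique.

straight(1), spin(right), straight(2)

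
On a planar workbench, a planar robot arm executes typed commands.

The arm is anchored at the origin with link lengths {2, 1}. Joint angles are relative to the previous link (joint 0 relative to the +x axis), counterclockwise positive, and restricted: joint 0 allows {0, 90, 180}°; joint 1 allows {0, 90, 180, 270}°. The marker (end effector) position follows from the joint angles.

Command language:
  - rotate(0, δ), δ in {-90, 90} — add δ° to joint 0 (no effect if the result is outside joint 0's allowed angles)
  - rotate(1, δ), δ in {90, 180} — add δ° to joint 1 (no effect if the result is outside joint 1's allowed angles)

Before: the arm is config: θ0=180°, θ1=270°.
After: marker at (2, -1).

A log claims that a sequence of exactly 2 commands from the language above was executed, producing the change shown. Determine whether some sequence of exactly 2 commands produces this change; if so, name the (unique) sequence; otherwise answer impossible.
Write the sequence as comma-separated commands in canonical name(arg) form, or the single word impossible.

rotate(0, -90), rotate(0, -90)

from: config: θ0=180°, θ1=270°
[1] after rotate(0, -90): config: θ0=90°, θ1=270°
[2] after rotate(0, -90): config: θ0=0°, θ1=270°
uniquely the one of 16 2-step routes that fits.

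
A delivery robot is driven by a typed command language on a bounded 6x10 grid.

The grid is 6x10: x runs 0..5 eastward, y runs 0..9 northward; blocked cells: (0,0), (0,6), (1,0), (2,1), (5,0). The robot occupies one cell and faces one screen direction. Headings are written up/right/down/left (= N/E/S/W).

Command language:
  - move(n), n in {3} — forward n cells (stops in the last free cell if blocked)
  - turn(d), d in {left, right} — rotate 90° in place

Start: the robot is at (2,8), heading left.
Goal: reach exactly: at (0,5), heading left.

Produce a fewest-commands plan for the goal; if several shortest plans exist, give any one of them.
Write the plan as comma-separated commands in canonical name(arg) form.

begin: at (2,8), heading left
[1] after turn(left): at (2,8), heading down
[2] after move(3): at (2,5), heading down
[3] after turn(right): at (2,5), heading left
[4] after move(3): at (0,5), heading left
nothing shorter than 4 reaches the goal.

turn(left), move(3), turn(right), move(3)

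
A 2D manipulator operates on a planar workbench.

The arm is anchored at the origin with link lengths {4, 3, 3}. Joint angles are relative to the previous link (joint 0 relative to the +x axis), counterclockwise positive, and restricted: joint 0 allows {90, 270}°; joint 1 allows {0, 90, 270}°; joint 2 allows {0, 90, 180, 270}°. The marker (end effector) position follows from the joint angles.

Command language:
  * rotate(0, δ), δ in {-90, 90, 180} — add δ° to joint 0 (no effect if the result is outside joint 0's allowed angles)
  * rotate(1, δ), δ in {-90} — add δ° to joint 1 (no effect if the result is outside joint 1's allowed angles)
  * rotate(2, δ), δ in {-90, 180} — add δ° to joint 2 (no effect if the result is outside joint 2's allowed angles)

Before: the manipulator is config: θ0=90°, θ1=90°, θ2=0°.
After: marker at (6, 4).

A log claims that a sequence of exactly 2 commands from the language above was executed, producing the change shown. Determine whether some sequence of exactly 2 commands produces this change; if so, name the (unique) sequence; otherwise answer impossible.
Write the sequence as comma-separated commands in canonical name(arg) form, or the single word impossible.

begin: config: θ0=90°, θ1=90°, θ2=0°
[1] after rotate(1, -90): config: θ0=90°, θ1=0°, θ2=0°
[2] after rotate(1, -90): config: θ0=90°, θ1=270°, θ2=0°
uniquely the one of 36 2-step routes that fits.

rotate(1, -90), rotate(1, -90)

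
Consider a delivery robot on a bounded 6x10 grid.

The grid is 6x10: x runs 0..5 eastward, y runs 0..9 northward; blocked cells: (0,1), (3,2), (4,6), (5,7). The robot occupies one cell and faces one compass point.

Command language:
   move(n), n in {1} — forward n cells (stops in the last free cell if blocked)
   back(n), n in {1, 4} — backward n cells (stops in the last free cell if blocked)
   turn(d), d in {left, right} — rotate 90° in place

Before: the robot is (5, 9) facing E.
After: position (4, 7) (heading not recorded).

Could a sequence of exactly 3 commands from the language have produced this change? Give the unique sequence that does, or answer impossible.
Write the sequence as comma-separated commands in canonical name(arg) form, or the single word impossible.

back(1), turn(left), back(4)

key: back(4) is stopped early by the blocked cell at (4,6)
initial: (5, 9) facing E
1. back(1) → (4, 9) facing E
2. turn(left) → (4, 9) facing N
3. back(4) → (4, 7) facing N
no other 3-command option fits: unique.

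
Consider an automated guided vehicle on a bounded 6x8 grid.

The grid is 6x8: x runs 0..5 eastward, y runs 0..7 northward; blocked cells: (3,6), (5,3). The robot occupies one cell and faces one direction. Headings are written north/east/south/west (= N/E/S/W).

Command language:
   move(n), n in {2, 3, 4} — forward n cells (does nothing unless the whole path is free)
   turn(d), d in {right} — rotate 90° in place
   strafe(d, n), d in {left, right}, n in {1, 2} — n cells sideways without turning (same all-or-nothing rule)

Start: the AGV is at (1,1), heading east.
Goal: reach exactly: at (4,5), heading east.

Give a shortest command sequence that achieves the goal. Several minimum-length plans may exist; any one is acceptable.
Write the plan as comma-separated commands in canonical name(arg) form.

begin: at (1,1), heading east
t=1 strafe(left, 2) ⇒ at (1,3), heading east
t=2 strafe(left, 2) ⇒ at (1,5), heading east
t=3 move(3) ⇒ at (4,5), heading east
nothing shorter than 3 reaches the goal.

strafe(left, 2), strafe(left, 2), move(3)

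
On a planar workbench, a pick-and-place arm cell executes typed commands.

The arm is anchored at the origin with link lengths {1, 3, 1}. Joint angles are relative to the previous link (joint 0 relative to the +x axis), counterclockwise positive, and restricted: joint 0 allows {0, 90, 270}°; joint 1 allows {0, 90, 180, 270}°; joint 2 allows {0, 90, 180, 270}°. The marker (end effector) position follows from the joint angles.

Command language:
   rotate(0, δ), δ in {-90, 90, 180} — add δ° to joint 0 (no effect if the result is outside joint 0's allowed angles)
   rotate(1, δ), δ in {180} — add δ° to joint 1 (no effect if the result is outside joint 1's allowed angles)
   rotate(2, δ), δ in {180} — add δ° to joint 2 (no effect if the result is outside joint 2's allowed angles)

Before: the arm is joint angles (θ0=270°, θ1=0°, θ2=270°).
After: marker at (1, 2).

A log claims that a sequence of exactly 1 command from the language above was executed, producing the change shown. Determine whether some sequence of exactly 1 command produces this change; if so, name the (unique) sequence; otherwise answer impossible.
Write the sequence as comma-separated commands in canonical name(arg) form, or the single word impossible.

begin: joint angles (θ0=270°, θ1=0°, θ2=270°)
1. rotate(1, 180) → joint angles (θ0=270°, θ1=180°, θ2=270°)
all 5 alternatives checked — unique.

rotate(1, 180)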